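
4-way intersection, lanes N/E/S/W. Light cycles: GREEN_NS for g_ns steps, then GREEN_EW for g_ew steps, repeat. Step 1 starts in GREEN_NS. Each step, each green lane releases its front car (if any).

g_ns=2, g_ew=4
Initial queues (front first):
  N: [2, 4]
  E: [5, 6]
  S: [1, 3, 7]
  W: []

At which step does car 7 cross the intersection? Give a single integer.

Step 1 [NS]: N:car2-GO,E:wait,S:car1-GO,W:wait | queues: N=1 E=2 S=2 W=0
Step 2 [NS]: N:car4-GO,E:wait,S:car3-GO,W:wait | queues: N=0 E=2 S=1 W=0
Step 3 [EW]: N:wait,E:car5-GO,S:wait,W:empty | queues: N=0 E=1 S=1 W=0
Step 4 [EW]: N:wait,E:car6-GO,S:wait,W:empty | queues: N=0 E=0 S=1 W=0
Step 5 [EW]: N:wait,E:empty,S:wait,W:empty | queues: N=0 E=0 S=1 W=0
Step 6 [EW]: N:wait,E:empty,S:wait,W:empty | queues: N=0 E=0 S=1 W=0
Step 7 [NS]: N:empty,E:wait,S:car7-GO,W:wait | queues: N=0 E=0 S=0 W=0
Car 7 crosses at step 7

7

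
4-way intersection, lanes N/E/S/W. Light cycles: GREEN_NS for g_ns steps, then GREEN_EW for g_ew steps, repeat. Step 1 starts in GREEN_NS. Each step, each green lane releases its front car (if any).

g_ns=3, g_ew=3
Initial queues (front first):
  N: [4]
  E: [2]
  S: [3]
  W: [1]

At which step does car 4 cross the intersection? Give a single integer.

Step 1 [NS]: N:car4-GO,E:wait,S:car3-GO,W:wait | queues: N=0 E=1 S=0 W=1
Step 2 [NS]: N:empty,E:wait,S:empty,W:wait | queues: N=0 E=1 S=0 W=1
Step 3 [NS]: N:empty,E:wait,S:empty,W:wait | queues: N=0 E=1 S=0 W=1
Step 4 [EW]: N:wait,E:car2-GO,S:wait,W:car1-GO | queues: N=0 E=0 S=0 W=0
Car 4 crosses at step 1

1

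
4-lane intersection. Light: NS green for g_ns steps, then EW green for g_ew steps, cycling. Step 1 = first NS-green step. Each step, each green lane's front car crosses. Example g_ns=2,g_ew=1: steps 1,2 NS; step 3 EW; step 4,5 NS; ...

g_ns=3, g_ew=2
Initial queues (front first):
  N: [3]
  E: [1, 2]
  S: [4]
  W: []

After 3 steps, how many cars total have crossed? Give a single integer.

Answer: 2

Derivation:
Step 1 [NS]: N:car3-GO,E:wait,S:car4-GO,W:wait | queues: N=0 E=2 S=0 W=0
Step 2 [NS]: N:empty,E:wait,S:empty,W:wait | queues: N=0 E=2 S=0 W=0
Step 3 [NS]: N:empty,E:wait,S:empty,W:wait | queues: N=0 E=2 S=0 W=0
Cars crossed by step 3: 2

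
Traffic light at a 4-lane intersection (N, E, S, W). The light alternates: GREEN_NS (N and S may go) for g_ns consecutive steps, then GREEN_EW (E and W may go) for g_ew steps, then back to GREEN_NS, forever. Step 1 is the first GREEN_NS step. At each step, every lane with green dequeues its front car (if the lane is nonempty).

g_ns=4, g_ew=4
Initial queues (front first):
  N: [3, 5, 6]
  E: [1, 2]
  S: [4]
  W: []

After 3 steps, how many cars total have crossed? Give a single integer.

Answer: 4

Derivation:
Step 1 [NS]: N:car3-GO,E:wait,S:car4-GO,W:wait | queues: N=2 E=2 S=0 W=0
Step 2 [NS]: N:car5-GO,E:wait,S:empty,W:wait | queues: N=1 E=2 S=0 W=0
Step 3 [NS]: N:car6-GO,E:wait,S:empty,W:wait | queues: N=0 E=2 S=0 W=0
Cars crossed by step 3: 4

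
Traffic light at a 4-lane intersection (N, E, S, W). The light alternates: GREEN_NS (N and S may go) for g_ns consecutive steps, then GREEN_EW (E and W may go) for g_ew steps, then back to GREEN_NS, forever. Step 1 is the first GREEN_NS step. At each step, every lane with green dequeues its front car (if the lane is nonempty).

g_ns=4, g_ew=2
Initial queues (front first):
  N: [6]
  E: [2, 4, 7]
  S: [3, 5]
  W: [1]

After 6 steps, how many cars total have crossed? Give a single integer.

Answer: 6

Derivation:
Step 1 [NS]: N:car6-GO,E:wait,S:car3-GO,W:wait | queues: N=0 E=3 S=1 W=1
Step 2 [NS]: N:empty,E:wait,S:car5-GO,W:wait | queues: N=0 E=3 S=0 W=1
Step 3 [NS]: N:empty,E:wait,S:empty,W:wait | queues: N=0 E=3 S=0 W=1
Step 4 [NS]: N:empty,E:wait,S:empty,W:wait | queues: N=0 E=3 S=0 W=1
Step 5 [EW]: N:wait,E:car2-GO,S:wait,W:car1-GO | queues: N=0 E=2 S=0 W=0
Step 6 [EW]: N:wait,E:car4-GO,S:wait,W:empty | queues: N=0 E=1 S=0 W=0
Cars crossed by step 6: 6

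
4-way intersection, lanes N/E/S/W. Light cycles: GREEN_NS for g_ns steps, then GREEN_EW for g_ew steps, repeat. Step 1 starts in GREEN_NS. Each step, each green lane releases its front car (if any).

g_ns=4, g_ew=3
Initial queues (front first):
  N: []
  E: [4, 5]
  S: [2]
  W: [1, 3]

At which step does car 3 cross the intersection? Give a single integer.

Step 1 [NS]: N:empty,E:wait,S:car2-GO,W:wait | queues: N=0 E=2 S=0 W=2
Step 2 [NS]: N:empty,E:wait,S:empty,W:wait | queues: N=0 E=2 S=0 W=2
Step 3 [NS]: N:empty,E:wait,S:empty,W:wait | queues: N=0 E=2 S=0 W=2
Step 4 [NS]: N:empty,E:wait,S:empty,W:wait | queues: N=0 E=2 S=0 W=2
Step 5 [EW]: N:wait,E:car4-GO,S:wait,W:car1-GO | queues: N=0 E=1 S=0 W=1
Step 6 [EW]: N:wait,E:car5-GO,S:wait,W:car3-GO | queues: N=0 E=0 S=0 W=0
Car 3 crosses at step 6

6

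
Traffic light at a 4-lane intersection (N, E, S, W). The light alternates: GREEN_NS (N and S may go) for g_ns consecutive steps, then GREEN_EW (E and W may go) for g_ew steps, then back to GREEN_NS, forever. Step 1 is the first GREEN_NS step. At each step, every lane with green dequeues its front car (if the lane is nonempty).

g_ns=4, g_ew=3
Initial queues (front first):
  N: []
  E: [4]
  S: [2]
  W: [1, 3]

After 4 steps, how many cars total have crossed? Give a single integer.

Answer: 1

Derivation:
Step 1 [NS]: N:empty,E:wait,S:car2-GO,W:wait | queues: N=0 E=1 S=0 W=2
Step 2 [NS]: N:empty,E:wait,S:empty,W:wait | queues: N=0 E=1 S=0 W=2
Step 3 [NS]: N:empty,E:wait,S:empty,W:wait | queues: N=0 E=1 S=0 W=2
Step 4 [NS]: N:empty,E:wait,S:empty,W:wait | queues: N=0 E=1 S=0 W=2
Cars crossed by step 4: 1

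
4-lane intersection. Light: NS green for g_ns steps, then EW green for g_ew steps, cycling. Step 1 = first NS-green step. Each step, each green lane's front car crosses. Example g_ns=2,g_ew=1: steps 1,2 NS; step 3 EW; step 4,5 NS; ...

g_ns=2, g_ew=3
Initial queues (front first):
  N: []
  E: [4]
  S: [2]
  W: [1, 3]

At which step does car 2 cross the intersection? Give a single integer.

Step 1 [NS]: N:empty,E:wait,S:car2-GO,W:wait | queues: N=0 E=1 S=0 W=2
Step 2 [NS]: N:empty,E:wait,S:empty,W:wait | queues: N=0 E=1 S=0 W=2
Step 3 [EW]: N:wait,E:car4-GO,S:wait,W:car1-GO | queues: N=0 E=0 S=0 W=1
Step 4 [EW]: N:wait,E:empty,S:wait,W:car3-GO | queues: N=0 E=0 S=0 W=0
Car 2 crosses at step 1

1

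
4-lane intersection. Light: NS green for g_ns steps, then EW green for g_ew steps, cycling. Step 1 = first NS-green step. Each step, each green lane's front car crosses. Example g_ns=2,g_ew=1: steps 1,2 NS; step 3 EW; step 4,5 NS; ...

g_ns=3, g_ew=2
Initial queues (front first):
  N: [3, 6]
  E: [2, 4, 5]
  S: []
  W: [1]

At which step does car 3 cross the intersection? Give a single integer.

Step 1 [NS]: N:car3-GO,E:wait,S:empty,W:wait | queues: N=1 E=3 S=0 W=1
Step 2 [NS]: N:car6-GO,E:wait,S:empty,W:wait | queues: N=0 E=3 S=0 W=1
Step 3 [NS]: N:empty,E:wait,S:empty,W:wait | queues: N=0 E=3 S=0 W=1
Step 4 [EW]: N:wait,E:car2-GO,S:wait,W:car1-GO | queues: N=0 E=2 S=0 W=0
Step 5 [EW]: N:wait,E:car4-GO,S:wait,W:empty | queues: N=0 E=1 S=0 W=0
Step 6 [NS]: N:empty,E:wait,S:empty,W:wait | queues: N=0 E=1 S=0 W=0
Step 7 [NS]: N:empty,E:wait,S:empty,W:wait | queues: N=0 E=1 S=0 W=0
Step 8 [NS]: N:empty,E:wait,S:empty,W:wait | queues: N=0 E=1 S=0 W=0
Step 9 [EW]: N:wait,E:car5-GO,S:wait,W:empty | queues: N=0 E=0 S=0 W=0
Car 3 crosses at step 1

1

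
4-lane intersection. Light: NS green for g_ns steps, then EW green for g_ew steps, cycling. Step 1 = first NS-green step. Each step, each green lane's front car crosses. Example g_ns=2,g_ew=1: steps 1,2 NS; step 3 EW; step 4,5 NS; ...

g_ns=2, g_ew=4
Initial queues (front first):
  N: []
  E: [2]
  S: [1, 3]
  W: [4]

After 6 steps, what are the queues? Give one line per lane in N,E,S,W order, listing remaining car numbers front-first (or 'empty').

Step 1 [NS]: N:empty,E:wait,S:car1-GO,W:wait | queues: N=0 E=1 S=1 W=1
Step 2 [NS]: N:empty,E:wait,S:car3-GO,W:wait | queues: N=0 E=1 S=0 W=1
Step 3 [EW]: N:wait,E:car2-GO,S:wait,W:car4-GO | queues: N=0 E=0 S=0 W=0

N: empty
E: empty
S: empty
W: empty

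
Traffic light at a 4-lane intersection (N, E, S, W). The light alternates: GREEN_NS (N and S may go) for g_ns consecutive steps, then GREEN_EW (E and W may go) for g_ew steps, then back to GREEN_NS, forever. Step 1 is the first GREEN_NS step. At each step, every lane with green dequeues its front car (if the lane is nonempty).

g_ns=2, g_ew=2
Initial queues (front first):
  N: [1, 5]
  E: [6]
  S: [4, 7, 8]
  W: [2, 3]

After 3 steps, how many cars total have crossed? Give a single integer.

Answer: 6

Derivation:
Step 1 [NS]: N:car1-GO,E:wait,S:car4-GO,W:wait | queues: N=1 E=1 S=2 W=2
Step 2 [NS]: N:car5-GO,E:wait,S:car7-GO,W:wait | queues: N=0 E=1 S=1 W=2
Step 3 [EW]: N:wait,E:car6-GO,S:wait,W:car2-GO | queues: N=0 E=0 S=1 W=1
Cars crossed by step 3: 6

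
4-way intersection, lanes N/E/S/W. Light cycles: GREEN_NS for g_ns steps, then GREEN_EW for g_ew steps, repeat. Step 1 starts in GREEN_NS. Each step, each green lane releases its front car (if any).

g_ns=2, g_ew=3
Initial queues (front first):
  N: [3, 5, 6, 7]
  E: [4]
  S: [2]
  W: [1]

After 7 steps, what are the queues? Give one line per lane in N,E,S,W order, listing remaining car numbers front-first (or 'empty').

Step 1 [NS]: N:car3-GO,E:wait,S:car2-GO,W:wait | queues: N=3 E=1 S=0 W=1
Step 2 [NS]: N:car5-GO,E:wait,S:empty,W:wait | queues: N=2 E=1 S=0 W=1
Step 3 [EW]: N:wait,E:car4-GO,S:wait,W:car1-GO | queues: N=2 E=0 S=0 W=0
Step 4 [EW]: N:wait,E:empty,S:wait,W:empty | queues: N=2 E=0 S=0 W=0
Step 5 [EW]: N:wait,E:empty,S:wait,W:empty | queues: N=2 E=0 S=0 W=0
Step 6 [NS]: N:car6-GO,E:wait,S:empty,W:wait | queues: N=1 E=0 S=0 W=0
Step 7 [NS]: N:car7-GO,E:wait,S:empty,W:wait | queues: N=0 E=0 S=0 W=0

N: empty
E: empty
S: empty
W: empty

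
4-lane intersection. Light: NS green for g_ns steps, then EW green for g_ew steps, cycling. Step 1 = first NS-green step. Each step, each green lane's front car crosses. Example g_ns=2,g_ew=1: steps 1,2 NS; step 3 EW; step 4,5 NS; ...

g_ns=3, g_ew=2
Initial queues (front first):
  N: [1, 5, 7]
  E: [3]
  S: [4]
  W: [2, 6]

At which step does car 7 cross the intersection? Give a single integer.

Step 1 [NS]: N:car1-GO,E:wait,S:car4-GO,W:wait | queues: N=2 E=1 S=0 W=2
Step 2 [NS]: N:car5-GO,E:wait,S:empty,W:wait | queues: N=1 E=1 S=0 W=2
Step 3 [NS]: N:car7-GO,E:wait,S:empty,W:wait | queues: N=0 E=1 S=0 W=2
Step 4 [EW]: N:wait,E:car3-GO,S:wait,W:car2-GO | queues: N=0 E=0 S=0 W=1
Step 5 [EW]: N:wait,E:empty,S:wait,W:car6-GO | queues: N=0 E=0 S=0 W=0
Car 7 crosses at step 3

3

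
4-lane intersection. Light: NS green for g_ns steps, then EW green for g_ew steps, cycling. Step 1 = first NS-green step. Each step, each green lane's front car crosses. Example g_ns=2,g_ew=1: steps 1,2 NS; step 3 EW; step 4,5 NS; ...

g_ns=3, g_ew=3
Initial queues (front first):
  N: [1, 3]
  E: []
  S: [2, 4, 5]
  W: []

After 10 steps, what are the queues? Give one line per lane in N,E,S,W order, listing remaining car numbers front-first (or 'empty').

Step 1 [NS]: N:car1-GO,E:wait,S:car2-GO,W:wait | queues: N=1 E=0 S=2 W=0
Step 2 [NS]: N:car3-GO,E:wait,S:car4-GO,W:wait | queues: N=0 E=0 S=1 W=0
Step 3 [NS]: N:empty,E:wait,S:car5-GO,W:wait | queues: N=0 E=0 S=0 W=0

N: empty
E: empty
S: empty
W: empty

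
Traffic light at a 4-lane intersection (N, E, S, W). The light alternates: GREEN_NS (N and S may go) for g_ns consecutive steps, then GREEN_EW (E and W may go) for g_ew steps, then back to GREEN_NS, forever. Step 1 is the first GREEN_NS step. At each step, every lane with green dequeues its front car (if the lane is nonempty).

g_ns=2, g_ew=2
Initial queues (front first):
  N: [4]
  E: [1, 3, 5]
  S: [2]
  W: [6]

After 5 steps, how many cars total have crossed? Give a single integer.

Answer: 5

Derivation:
Step 1 [NS]: N:car4-GO,E:wait,S:car2-GO,W:wait | queues: N=0 E=3 S=0 W=1
Step 2 [NS]: N:empty,E:wait,S:empty,W:wait | queues: N=0 E=3 S=0 W=1
Step 3 [EW]: N:wait,E:car1-GO,S:wait,W:car6-GO | queues: N=0 E=2 S=0 W=0
Step 4 [EW]: N:wait,E:car3-GO,S:wait,W:empty | queues: N=0 E=1 S=0 W=0
Step 5 [NS]: N:empty,E:wait,S:empty,W:wait | queues: N=0 E=1 S=0 W=0
Cars crossed by step 5: 5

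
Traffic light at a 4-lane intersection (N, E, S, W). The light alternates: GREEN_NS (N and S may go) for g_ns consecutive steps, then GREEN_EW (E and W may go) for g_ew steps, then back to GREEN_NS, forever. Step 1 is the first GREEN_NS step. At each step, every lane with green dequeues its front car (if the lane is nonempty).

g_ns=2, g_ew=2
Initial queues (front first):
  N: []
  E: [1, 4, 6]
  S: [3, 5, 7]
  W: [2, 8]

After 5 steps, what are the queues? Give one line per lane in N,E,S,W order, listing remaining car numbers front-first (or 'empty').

Step 1 [NS]: N:empty,E:wait,S:car3-GO,W:wait | queues: N=0 E=3 S=2 W=2
Step 2 [NS]: N:empty,E:wait,S:car5-GO,W:wait | queues: N=0 E=3 S=1 W=2
Step 3 [EW]: N:wait,E:car1-GO,S:wait,W:car2-GO | queues: N=0 E=2 S=1 W=1
Step 4 [EW]: N:wait,E:car4-GO,S:wait,W:car8-GO | queues: N=0 E=1 S=1 W=0
Step 5 [NS]: N:empty,E:wait,S:car7-GO,W:wait | queues: N=0 E=1 S=0 W=0

N: empty
E: 6
S: empty
W: empty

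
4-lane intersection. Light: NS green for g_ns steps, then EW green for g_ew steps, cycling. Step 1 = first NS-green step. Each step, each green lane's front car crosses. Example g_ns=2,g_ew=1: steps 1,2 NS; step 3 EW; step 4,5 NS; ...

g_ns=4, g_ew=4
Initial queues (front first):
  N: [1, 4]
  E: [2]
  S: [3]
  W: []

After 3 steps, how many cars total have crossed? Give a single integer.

Answer: 3

Derivation:
Step 1 [NS]: N:car1-GO,E:wait,S:car3-GO,W:wait | queues: N=1 E=1 S=0 W=0
Step 2 [NS]: N:car4-GO,E:wait,S:empty,W:wait | queues: N=0 E=1 S=0 W=0
Step 3 [NS]: N:empty,E:wait,S:empty,W:wait | queues: N=0 E=1 S=0 W=0
Cars crossed by step 3: 3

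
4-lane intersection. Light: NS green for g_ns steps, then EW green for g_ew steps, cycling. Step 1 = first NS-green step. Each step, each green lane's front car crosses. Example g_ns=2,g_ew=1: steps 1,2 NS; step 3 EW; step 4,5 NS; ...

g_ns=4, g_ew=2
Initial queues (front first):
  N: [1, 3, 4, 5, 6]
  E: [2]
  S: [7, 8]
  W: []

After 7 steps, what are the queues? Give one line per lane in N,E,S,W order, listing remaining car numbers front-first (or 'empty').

Step 1 [NS]: N:car1-GO,E:wait,S:car7-GO,W:wait | queues: N=4 E=1 S=1 W=0
Step 2 [NS]: N:car3-GO,E:wait,S:car8-GO,W:wait | queues: N=3 E=1 S=0 W=0
Step 3 [NS]: N:car4-GO,E:wait,S:empty,W:wait | queues: N=2 E=1 S=0 W=0
Step 4 [NS]: N:car5-GO,E:wait,S:empty,W:wait | queues: N=1 E=1 S=0 W=0
Step 5 [EW]: N:wait,E:car2-GO,S:wait,W:empty | queues: N=1 E=0 S=0 W=0
Step 6 [EW]: N:wait,E:empty,S:wait,W:empty | queues: N=1 E=0 S=0 W=0
Step 7 [NS]: N:car6-GO,E:wait,S:empty,W:wait | queues: N=0 E=0 S=0 W=0

N: empty
E: empty
S: empty
W: empty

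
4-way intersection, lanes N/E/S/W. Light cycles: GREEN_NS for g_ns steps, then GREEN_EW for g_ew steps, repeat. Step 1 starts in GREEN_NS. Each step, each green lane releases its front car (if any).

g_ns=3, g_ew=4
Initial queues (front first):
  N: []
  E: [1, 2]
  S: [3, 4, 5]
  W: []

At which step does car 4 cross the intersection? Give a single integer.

Step 1 [NS]: N:empty,E:wait,S:car3-GO,W:wait | queues: N=0 E=2 S=2 W=0
Step 2 [NS]: N:empty,E:wait,S:car4-GO,W:wait | queues: N=0 E=2 S=1 W=0
Step 3 [NS]: N:empty,E:wait,S:car5-GO,W:wait | queues: N=0 E=2 S=0 W=0
Step 4 [EW]: N:wait,E:car1-GO,S:wait,W:empty | queues: N=0 E=1 S=0 W=0
Step 5 [EW]: N:wait,E:car2-GO,S:wait,W:empty | queues: N=0 E=0 S=0 W=0
Car 4 crosses at step 2

2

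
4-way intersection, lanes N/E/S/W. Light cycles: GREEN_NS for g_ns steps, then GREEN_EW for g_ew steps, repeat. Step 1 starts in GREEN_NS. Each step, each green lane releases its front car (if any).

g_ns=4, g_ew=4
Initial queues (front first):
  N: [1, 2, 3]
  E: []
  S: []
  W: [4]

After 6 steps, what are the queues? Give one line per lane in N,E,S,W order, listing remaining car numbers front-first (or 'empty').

Step 1 [NS]: N:car1-GO,E:wait,S:empty,W:wait | queues: N=2 E=0 S=0 W=1
Step 2 [NS]: N:car2-GO,E:wait,S:empty,W:wait | queues: N=1 E=0 S=0 W=1
Step 3 [NS]: N:car3-GO,E:wait,S:empty,W:wait | queues: N=0 E=0 S=0 W=1
Step 4 [NS]: N:empty,E:wait,S:empty,W:wait | queues: N=0 E=0 S=0 W=1
Step 5 [EW]: N:wait,E:empty,S:wait,W:car4-GO | queues: N=0 E=0 S=0 W=0

N: empty
E: empty
S: empty
W: empty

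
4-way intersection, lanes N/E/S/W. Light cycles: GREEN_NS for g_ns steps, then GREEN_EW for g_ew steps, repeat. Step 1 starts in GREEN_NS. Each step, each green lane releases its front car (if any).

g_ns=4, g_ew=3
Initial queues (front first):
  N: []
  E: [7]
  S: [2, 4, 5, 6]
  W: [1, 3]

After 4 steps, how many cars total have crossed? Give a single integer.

Answer: 4

Derivation:
Step 1 [NS]: N:empty,E:wait,S:car2-GO,W:wait | queues: N=0 E=1 S=3 W=2
Step 2 [NS]: N:empty,E:wait,S:car4-GO,W:wait | queues: N=0 E=1 S=2 W=2
Step 3 [NS]: N:empty,E:wait,S:car5-GO,W:wait | queues: N=0 E=1 S=1 W=2
Step 4 [NS]: N:empty,E:wait,S:car6-GO,W:wait | queues: N=0 E=1 S=0 W=2
Cars crossed by step 4: 4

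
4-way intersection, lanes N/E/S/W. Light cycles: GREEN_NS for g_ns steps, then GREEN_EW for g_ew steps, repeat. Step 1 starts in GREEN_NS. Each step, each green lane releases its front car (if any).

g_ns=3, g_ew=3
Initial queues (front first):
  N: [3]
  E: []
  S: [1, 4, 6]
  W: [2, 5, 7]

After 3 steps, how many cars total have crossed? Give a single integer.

Step 1 [NS]: N:car3-GO,E:wait,S:car1-GO,W:wait | queues: N=0 E=0 S=2 W=3
Step 2 [NS]: N:empty,E:wait,S:car4-GO,W:wait | queues: N=0 E=0 S=1 W=3
Step 3 [NS]: N:empty,E:wait,S:car6-GO,W:wait | queues: N=0 E=0 S=0 W=3
Cars crossed by step 3: 4

Answer: 4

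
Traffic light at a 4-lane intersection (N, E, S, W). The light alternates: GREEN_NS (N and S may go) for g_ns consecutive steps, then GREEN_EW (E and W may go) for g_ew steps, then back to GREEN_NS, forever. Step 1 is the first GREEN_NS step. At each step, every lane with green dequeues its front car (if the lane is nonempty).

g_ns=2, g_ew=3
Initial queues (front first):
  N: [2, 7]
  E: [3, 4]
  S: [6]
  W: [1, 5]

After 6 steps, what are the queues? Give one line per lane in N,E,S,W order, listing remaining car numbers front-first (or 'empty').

Step 1 [NS]: N:car2-GO,E:wait,S:car6-GO,W:wait | queues: N=1 E=2 S=0 W=2
Step 2 [NS]: N:car7-GO,E:wait,S:empty,W:wait | queues: N=0 E=2 S=0 W=2
Step 3 [EW]: N:wait,E:car3-GO,S:wait,W:car1-GO | queues: N=0 E=1 S=0 W=1
Step 4 [EW]: N:wait,E:car4-GO,S:wait,W:car5-GO | queues: N=0 E=0 S=0 W=0

N: empty
E: empty
S: empty
W: empty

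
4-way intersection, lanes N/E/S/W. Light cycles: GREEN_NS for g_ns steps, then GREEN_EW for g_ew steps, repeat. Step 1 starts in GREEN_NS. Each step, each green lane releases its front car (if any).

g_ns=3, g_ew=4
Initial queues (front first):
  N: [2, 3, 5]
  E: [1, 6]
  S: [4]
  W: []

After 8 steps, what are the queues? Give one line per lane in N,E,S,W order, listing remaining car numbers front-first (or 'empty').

Step 1 [NS]: N:car2-GO,E:wait,S:car4-GO,W:wait | queues: N=2 E=2 S=0 W=0
Step 2 [NS]: N:car3-GO,E:wait,S:empty,W:wait | queues: N=1 E=2 S=0 W=0
Step 3 [NS]: N:car5-GO,E:wait,S:empty,W:wait | queues: N=0 E=2 S=0 W=0
Step 4 [EW]: N:wait,E:car1-GO,S:wait,W:empty | queues: N=0 E=1 S=0 W=0
Step 5 [EW]: N:wait,E:car6-GO,S:wait,W:empty | queues: N=0 E=0 S=0 W=0

N: empty
E: empty
S: empty
W: empty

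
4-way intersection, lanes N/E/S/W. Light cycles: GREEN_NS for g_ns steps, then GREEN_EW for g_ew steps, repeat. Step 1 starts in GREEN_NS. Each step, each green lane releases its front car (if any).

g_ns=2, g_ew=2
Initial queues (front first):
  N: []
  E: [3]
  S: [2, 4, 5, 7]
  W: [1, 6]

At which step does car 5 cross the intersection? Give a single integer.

Step 1 [NS]: N:empty,E:wait,S:car2-GO,W:wait | queues: N=0 E=1 S=3 W=2
Step 2 [NS]: N:empty,E:wait,S:car4-GO,W:wait | queues: N=0 E=1 S=2 W=2
Step 3 [EW]: N:wait,E:car3-GO,S:wait,W:car1-GO | queues: N=0 E=0 S=2 W=1
Step 4 [EW]: N:wait,E:empty,S:wait,W:car6-GO | queues: N=0 E=0 S=2 W=0
Step 5 [NS]: N:empty,E:wait,S:car5-GO,W:wait | queues: N=0 E=0 S=1 W=0
Step 6 [NS]: N:empty,E:wait,S:car7-GO,W:wait | queues: N=0 E=0 S=0 W=0
Car 5 crosses at step 5

5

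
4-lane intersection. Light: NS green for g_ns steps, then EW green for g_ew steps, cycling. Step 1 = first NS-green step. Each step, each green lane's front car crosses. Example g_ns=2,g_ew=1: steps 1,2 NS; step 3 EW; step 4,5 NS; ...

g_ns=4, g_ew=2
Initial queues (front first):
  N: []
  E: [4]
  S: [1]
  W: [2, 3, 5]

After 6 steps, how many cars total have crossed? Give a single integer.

Step 1 [NS]: N:empty,E:wait,S:car1-GO,W:wait | queues: N=0 E=1 S=0 W=3
Step 2 [NS]: N:empty,E:wait,S:empty,W:wait | queues: N=0 E=1 S=0 W=3
Step 3 [NS]: N:empty,E:wait,S:empty,W:wait | queues: N=0 E=1 S=0 W=3
Step 4 [NS]: N:empty,E:wait,S:empty,W:wait | queues: N=0 E=1 S=0 W=3
Step 5 [EW]: N:wait,E:car4-GO,S:wait,W:car2-GO | queues: N=0 E=0 S=0 W=2
Step 6 [EW]: N:wait,E:empty,S:wait,W:car3-GO | queues: N=0 E=0 S=0 W=1
Cars crossed by step 6: 4

Answer: 4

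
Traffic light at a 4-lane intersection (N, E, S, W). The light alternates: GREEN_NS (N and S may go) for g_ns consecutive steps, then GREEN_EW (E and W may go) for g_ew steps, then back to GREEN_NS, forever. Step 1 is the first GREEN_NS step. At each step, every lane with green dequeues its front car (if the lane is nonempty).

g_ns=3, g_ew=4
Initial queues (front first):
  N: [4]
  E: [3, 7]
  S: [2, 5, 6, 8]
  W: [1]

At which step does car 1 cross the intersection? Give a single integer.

Step 1 [NS]: N:car4-GO,E:wait,S:car2-GO,W:wait | queues: N=0 E=2 S=3 W=1
Step 2 [NS]: N:empty,E:wait,S:car5-GO,W:wait | queues: N=0 E=2 S=2 W=1
Step 3 [NS]: N:empty,E:wait,S:car6-GO,W:wait | queues: N=0 E=2 S=1 W=1
Step 4 [EW]: N:wait,E:car3-GO,S:wait,W:car1-GO | queues: N=0 E=1 S=1 W=0
Step 5 [EW]: N:wait,E:car7-GO,S:wait,W:empty | queues: N=0 E=0 S=1 W=0
Step 6 [EW]: N:wait,E:empty,S:wait,W:empty | queues: N=0 E=0 S=1 W=0
Step 7 [EW]: N:wait,E:empty,S:wait,W:empty | queues: N=0 E=0 S=1 W=0
Step 8 [NS]: N:empty,E:wait,S:car8-GO,W:wait | queues: N=0 E=0 S=0 W=0
Car 1 crosses at step 4

4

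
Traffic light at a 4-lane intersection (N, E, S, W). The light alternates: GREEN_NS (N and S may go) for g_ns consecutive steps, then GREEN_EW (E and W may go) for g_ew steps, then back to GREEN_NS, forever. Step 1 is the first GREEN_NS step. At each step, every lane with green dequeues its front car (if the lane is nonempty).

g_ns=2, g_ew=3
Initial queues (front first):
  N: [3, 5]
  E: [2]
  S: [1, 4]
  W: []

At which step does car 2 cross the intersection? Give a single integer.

Step 1 [NS]: N:car3-GO,E:wait,S:car1-GO,W:wait | queues: N=1 E=1 S=1 W=0
Step 2 [NS]: N:car5-GO,E:wait,S:car4-GO,W:wait | queues: N=0 E=1 S=0 W=0
Step 3 [EW]: N:wait,E:car2-GO,S:wait,W:empty | queues: N=0 E=0 S=0 W=0
Car 2 crosses at step 3

3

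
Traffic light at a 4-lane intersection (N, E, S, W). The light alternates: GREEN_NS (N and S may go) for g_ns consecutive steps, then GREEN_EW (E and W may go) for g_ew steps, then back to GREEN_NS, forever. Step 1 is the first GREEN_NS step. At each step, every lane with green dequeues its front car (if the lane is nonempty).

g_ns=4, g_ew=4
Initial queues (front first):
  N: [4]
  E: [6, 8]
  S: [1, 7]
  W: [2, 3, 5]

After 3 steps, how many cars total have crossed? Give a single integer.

Step 1 [NS]: N:car4-GO,E:wait,S:car1-GO,W:wait | queues: N=0 E=2 S=1 W=3
Step 2 [NS]: N:empty,E:wait,S:car7-GO,W:wait | queues: N=0 E=2 S=0 W=3
Step 3 [NS]: N:empty,E:wait,S:empty,W:wait | queues: N=0 E=2 S=0 W=3
Cars crossed by step 3: 3

Answer: 3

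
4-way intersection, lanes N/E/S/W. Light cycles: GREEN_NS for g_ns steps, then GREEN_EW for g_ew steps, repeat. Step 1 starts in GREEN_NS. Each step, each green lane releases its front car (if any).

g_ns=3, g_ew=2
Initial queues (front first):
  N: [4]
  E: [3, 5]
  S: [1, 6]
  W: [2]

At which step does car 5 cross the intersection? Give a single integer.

Step 1 [NS]: N:car4-GO,E:wait,S:car1-GO,W:wait | queues: N=0 E=2 S=1 W=1
Step 2 [NS]: N:empty,E:wait,S:car6-GO,W:wait | queues: N=0 E=2 S=0 W=1
Step 3 [NS]: N:empty,E:wait,S:empty,W:wait | queues: N=0 E=2 S=0 W=1
Step 4 [EW]: N:wait,E:car3-GO,S:wait,W:car2-GO | queues: N=0 E=1 S=0 W=0
Step 5 [EW]: N:wait,E:car5-GO,S:wait,W:empty | queues: N=0 E=0 S=0 W=0
Car 5 crosses at step 5

5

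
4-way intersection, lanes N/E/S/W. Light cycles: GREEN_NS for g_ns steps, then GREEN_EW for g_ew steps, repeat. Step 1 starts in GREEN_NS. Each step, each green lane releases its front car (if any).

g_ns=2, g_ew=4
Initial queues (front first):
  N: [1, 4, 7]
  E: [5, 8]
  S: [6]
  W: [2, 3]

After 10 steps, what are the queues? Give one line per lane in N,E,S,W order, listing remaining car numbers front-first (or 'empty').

Step 1 [NS]: N:car1-GO,E:wait,S:car6-GO,W:wait | queues: N=2 E=2 S=0 W=2
Step 2 [NS]: N:car4-GO,E:wait,S:empty,W:wait | queues: N=1 E=2 S=0 W=2
Step 3 [EW]: N:wait,E:car5-GO,S:wait,W:car2-GO | queues: N=1 E=1 S=0 W=1
Step 4 [EW]: N:wait,E:car8-GO,S:wait,W:car3-GO | queues: N=1 E=0 S=0 W=0
Step 5 [EW]: N:wait,E:empty,S:wait,W:empty | queues: N=1 E=0 S=0 W=0
Step 6 [EW]: N:wait,E:empty,S:wait,W:empty | queues: N=1 E=0 S=0 W=0
Step 7 [NS]: N:car7-GO,E:wait,S:empty,W:wait | queues: N=0 E=0 S=0 W=0

N: empty
E: empty
S: empty
W: empty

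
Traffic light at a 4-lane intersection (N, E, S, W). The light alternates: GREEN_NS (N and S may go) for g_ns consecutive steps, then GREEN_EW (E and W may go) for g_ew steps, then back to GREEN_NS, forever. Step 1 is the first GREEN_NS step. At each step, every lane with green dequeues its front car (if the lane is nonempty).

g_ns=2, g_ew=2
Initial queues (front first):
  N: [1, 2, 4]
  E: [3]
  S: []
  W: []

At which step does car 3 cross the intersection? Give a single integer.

Step 1 [NS]: N:car1-GO,E:wait,S:empty,W:wait | queues: N=2 E=1 S=0 W=0
Step 2 [NS]: N:car2-GO,E:wait,S:empty,W:wait | queues: N=1 E=1 S=0 W=0
Step 3 [EW]: N:wait,E:car3-GO,S:wait,W:empty | queues: N=1 E=0 S=0 W=0
Step 4 [EW]: N:wait,E:empty,S:wait,W:empty | queues: N=1 E=0 S=0 W=0
Step 5 [NS]: N:car4-GO,E:wait,S:empty,W:wait | queues: N=0 E=0 S=0 W=0
Car 3 crosses at step 3

3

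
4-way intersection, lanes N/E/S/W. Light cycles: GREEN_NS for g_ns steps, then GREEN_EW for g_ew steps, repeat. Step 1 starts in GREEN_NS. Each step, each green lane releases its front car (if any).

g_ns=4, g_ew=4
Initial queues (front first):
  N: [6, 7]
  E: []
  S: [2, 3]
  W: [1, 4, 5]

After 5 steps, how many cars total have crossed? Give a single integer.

Answer: 5

Derivation:
Step 1 [NS]: N:car6-GO,E:wait,S:car2-GO,W:wait | queues: N=1 E=0 S=1 W=3
Step 2 [NS]: N:car7-GO,E:wait,S:car3-GO,W:wait | queues: N=0 E=0 S=0 W=3
Step 3 [NS]: N:empty,E:wait,S:empty,W:wait | queues: N=0 E=0 S=0 W=3
Step 4 [NS]: N:empty,E:wait,S:empty,W:wait | queues: N=0 E=0 S=0 W=3
Step 5 [EW]: N:wait,E:empty,S:wait,W:car1-GO | queues: N=0 E=0 S=0 W=2
Cars crossed by step 5: 5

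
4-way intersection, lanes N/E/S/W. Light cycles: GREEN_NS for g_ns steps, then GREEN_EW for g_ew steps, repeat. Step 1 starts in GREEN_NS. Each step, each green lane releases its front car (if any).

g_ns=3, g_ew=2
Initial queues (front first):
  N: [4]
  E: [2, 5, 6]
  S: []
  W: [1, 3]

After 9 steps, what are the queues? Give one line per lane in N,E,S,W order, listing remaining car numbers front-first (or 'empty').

Step 1 [NS]: N:car4-GO,E:wait,S:empty,W:wait | queues: N=0 E=3 S=0 W=2
Step 2 [NS]: N:empty,E:wait,S:empty,W:wait | queues: N=0 E=3 S=0 W=2
Step 3 [NS]: N:empty,E:wait,S:empty,W:wait | queues: N=0 E=3 S=0 W=2
Step 4 [EW]: N:wait,E:car2-GO,S:wait,W:car1-GO | queues: N=0 E=2 S=0 W=1
Step 5 [EW]: N:wait,E:car5-GO,S:wait,W:car3-GO | queues: N=0 E=1 S=0 W=0
Step 6 [NS]: N:empty,E:wait,S:empty,W:wait | queues: N=0 E=1 S=0 W=0
Step 7 [NS]: N:empty,E:wait,S:empty,W:wait | queues: N=0 E=1 S=0 W=0
Step 8 [NS]: N:empty,E:wait,S:empty,W:wait | queues: N=0 E=1 S=0 W=0
Step 9 [EW]: N:wait,E:car6-GO,S:wait,W:empty | queues: N=0 E=0 S=0 W=0

N: empty
E: empty
S: empty
W: empty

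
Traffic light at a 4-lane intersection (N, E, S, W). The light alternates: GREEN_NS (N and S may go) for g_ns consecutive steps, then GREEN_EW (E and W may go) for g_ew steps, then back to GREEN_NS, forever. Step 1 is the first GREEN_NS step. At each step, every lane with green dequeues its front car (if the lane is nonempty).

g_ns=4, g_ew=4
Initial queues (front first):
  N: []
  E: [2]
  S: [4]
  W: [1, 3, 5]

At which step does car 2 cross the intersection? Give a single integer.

Step 1 [NS]: N:empty,E:wait,S:car4-GO,W:wait | queues: N=0 E=1 S=0 W=3
Step 2 [NS]: N:empty,E:wait,S:empty,W:wait | queues: N=0 E=1 S=0 W=3
Step 3 [NS]: N:empty,E:wait,S:empty,W:wait | queues: N=0 E=1 S=0 W=3
Step 4 [NS]: N:empty,E:wait,S:empty,W:wait | queues: N=0 E=1 S=0 W=3
Step 5 [EW]: N:wait,E:car2-GO,S:wait,W:car1-GO | queues: N=0 E=0 S=0 W=2
Step 6 [EW]: N:wait,E:empty,S:wait,W:car3-GO | queues: N=0 E=0 S=0 W=1
Step 7 [EW]: N:wait,E:empty,S:wait,W:car5-GO | queues: N=0 E=0 S=0 W=0
Car 2 crosses at step 5

5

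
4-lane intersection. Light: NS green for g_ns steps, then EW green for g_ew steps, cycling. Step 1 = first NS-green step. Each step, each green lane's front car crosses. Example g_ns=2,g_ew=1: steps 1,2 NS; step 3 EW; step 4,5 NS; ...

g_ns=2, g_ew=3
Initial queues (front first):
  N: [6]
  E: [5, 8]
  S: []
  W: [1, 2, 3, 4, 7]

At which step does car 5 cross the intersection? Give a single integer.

Step 1 [NS]: N:car6-GO,E:wait,S:empty,W:wait | queues: N=0 E=2 S=0 W=5
Step 2 [NS]: N:empty,E:wait,S:empty,W:wait | queues: N=0 E=2 S=0 W=5
Step 3 [EW]: N:wait,E:car5-GO,S:wait,W:car1-GO | queues: N=0 E=1 S=0 W=4
Step 4 [EW]: N:wait,E:car8-GO,S:wait,W:car2-GO | queues: N=0 E=0 S=0 W=3
Step 5 [EW]: N:wait,E:empty,S:wait,W:car3-GO | queues: N=0 E=0 S=0 W=2
Step 6 [NS]: N:empty,E:wait,S:empty,W:wait | queues: N=0 E=0 S=0 W=2
Step 7 [NS]: N:empty,E:wait,S:empty,W:wait | queues: N=0 E=0 S=0 W=2
Step 8 [EW]: N:wait,E:empty,S:wait,W:car4-GO | queues: N=0 E=0 S=0 W=1
Step 9 [EW]: N:wait,E:empty,S:wait,W:car7-GO | queues: N=0 E=0 S=0 W=0
Car 5 crosses at step 3

3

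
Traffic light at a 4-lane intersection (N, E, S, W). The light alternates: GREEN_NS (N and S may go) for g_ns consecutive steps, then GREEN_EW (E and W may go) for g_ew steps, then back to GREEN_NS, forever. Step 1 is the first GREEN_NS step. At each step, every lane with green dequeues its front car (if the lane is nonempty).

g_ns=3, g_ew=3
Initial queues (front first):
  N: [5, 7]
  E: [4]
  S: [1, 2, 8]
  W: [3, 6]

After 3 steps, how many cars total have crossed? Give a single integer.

Answer: 5

Derivation:
Step 1 [NS]: N:car5-GO,E:wait,S:car1-GO,W:wait | queues: N=1 E=1 S=2 W=2
Step 2 [NS]: N:car7-GO,E:wait,S:car2-GO,W:wait | queues: N=0 E=1 S=1 W=2
Step 3 [NS]: N:empty,E:wait,S:car8-GO,W:wait | queues: N=0 E=1 S=0 W=2
Cars crossed by step 3: 5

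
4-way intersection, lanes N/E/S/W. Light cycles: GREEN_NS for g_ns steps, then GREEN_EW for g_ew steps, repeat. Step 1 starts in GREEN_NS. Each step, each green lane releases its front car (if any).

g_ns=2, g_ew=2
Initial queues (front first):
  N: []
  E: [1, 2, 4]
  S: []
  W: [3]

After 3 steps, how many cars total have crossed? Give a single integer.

Step 1 [NS]: N:empty,E:wait,S:empty,W:wait | queues: N=0 E=3 S=0 W=1
Step 2 [NS]: N:empty,E:wait,S:empty,W:wait | queues: N=0 E=3 S=0 W=1
Step 3 [EW]: N:wait,E:car1-GO,S:wait,W:car3-GO | queues: N=0 E=2 S=0 W=0
Cars crossed by step 3: 2

Answer: 2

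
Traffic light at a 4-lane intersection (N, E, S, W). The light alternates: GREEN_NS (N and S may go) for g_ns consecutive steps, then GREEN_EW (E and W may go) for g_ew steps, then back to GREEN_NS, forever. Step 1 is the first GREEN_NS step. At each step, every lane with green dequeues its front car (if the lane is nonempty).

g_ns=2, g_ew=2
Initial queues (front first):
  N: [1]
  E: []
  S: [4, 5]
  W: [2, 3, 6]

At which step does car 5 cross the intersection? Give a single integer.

Step 1 [NS]: N:car1-GO,E:wait,S:car4-GO,W:wait | queues: N=0 E=0 S=1 W=3
Step 2 [NS]: N:empty,E:wait,S:car5-GO,W:wait | queues: N=0 E=0 S=0 W=3
Step 3 [EW]: N:wait,E:empty,S:wait,W:car2-GO | queues: N=0 E=0 S=0 W=2
Step 4 [EW]: N:wait,E:empty,S:wait,W:car3-GO | queues: N=0 E=0 S=0 W=1
Step 5 [NS]: N:empty,E:wait,S:empty,W:wait | queues: N=0 E=0 S=0 W=1
Step 6 [NS]: N:empty,E:wait,S:empty,W:wait | queues: N=0 E=0 S=0 W=1
Step 7 [EW]: N:wait,E:empty,S:wait,W:car6-GO | queues: N=0 E=0 S=0 W=0
Car 5 crosses at step 2

2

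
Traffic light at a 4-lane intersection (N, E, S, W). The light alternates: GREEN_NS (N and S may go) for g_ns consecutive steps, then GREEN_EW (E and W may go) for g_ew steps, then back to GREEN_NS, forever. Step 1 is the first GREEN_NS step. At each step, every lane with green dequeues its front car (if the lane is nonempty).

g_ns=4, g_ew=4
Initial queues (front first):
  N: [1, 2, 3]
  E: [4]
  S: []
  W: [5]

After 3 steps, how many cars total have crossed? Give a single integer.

Step 1 [NS]: N:car1-GO,E:wait,S:empty,W:wait | queues: N=2 E=1 S=0 W=1
Step 2 [NS]: N:car2-GO,E:wait,S:empty,W:wait | queues: N=1 E=1 S=0 W=1
Step 3 [NS]: N:car3-GO,E:wait,S:empty,W:wait | queues: N=0 E=1 S=0 W=1
Cars crossed by step 3: 3

Answer: 3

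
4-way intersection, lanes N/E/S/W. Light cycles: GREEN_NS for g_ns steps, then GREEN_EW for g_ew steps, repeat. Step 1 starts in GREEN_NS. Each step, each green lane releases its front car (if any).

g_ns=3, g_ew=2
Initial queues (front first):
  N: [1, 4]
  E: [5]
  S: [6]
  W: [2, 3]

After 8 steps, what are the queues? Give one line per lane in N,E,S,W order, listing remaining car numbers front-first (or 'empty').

Step 1 [NS]: N:car1-GO,E:wait,S:car6-GO,W:wait | queues: N=1 E=1 S=0 W=2
Step 2 [NS]: N:car4-GO,E:wait,S:empty,W:wait | queues: N=0 E=1 S=0 W=2
Step 3 [NS]: N:empty,E:wait,S:empty,W:wait | queues: N=0 E=1 S=0 W=2
Step 4 [EW]: N:wait,E:car5-GO,S:wait,W:car2-GO | queues: N=0 E=0 S=0 W=1
Step 5 [EW]: N:wait,E:empty,S:wait,W:car3-GO | queues: N=0 E=0 S=0 W=0

N: empty
E: empty
S: empty
W: empty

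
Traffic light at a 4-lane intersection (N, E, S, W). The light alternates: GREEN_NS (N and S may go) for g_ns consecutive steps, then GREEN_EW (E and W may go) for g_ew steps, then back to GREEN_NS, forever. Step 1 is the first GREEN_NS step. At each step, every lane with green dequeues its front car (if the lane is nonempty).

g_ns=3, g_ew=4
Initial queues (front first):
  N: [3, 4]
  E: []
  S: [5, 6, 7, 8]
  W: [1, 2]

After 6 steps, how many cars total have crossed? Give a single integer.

Answer: 7

Derivation:
Step 1 [NS]: N:car3-GO,E:wait,S:car5-GO,W:wait | queues: N=1 E=0 S=3 W=2
Step 2 [NS]: N:car4-GO,E:wait,S:car6-GO,W:wait | queues: N=0 E=0 S=2 W=2
Step 3 [NS]: N:empty,E:wait,S:car7-GO,W:wait | queues: N=0 E=0 S=1 W=2
Step 4 [EW]: N:wait,E:empty,S:wait,W:car1-GO | queues: N=0 E=0 S=1 W=1
Step 5 [EW]: N:wait,E:empty,S:wait,W:car2-GO | queues: N=0 E=0 S=1 W=0
Step 6 [EW]: N:wait,E:empty,S:wait,W:empty | queues: N=0 E=0 S=1 W=0
Cars crossed by step 6: 7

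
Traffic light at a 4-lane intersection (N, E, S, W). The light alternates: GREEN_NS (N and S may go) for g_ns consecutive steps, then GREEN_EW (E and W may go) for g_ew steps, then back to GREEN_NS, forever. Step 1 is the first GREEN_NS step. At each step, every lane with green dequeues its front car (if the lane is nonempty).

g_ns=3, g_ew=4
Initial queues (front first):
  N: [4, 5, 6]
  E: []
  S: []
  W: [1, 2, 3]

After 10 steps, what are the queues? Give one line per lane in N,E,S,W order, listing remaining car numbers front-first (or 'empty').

Step 1 [NS]: N:car4-GO,E:wait,S:empty,W:wait | queues: N=2 E=0 S=0 W=3
Step 2 [NS]: N:car5-GO,E:wait,S:empty,W:wait | queues: N=1 E=0 S=0 W=3
Step 3 [NS]: N:car6-GO,E:wait,S:empty,W:wait | queues: N=0 E=0 S=0 W=3
Step 4 [EW]: N:wait,E:empty,S:wait,W:car1-GO | queues: N=0 E=0 S=0 W=2
Step 5 [EW]: N:wait,E:empty,S:wait,W:car2-GO | queues: N=0 E=0 S=0 W=1
Step 6 [EW]: N:wait,E:empty,S:wait,W:car3-GO | queues: N=0 E=0 S=0 W=0

N: empty
E: empty
S: empty
W: empty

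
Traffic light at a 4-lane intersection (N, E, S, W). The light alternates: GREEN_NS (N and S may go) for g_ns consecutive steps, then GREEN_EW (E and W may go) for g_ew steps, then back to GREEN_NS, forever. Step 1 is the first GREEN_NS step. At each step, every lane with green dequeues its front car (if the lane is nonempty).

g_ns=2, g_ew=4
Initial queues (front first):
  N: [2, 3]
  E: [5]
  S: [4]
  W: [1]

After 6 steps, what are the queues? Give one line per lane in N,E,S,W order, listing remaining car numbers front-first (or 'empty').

Step 1 [NS]: N:car2-GO,E:wait,S:car4-GO,W:wait | queues: N=1 E=1 S=0 W=1
Step 2 [NS]: N:car3-GO,E:wait,S:empty,W:wait | queues: N=0 E=1 S=0 W=1
Step 3 [EW]: N:wait,E:car5-GO,S:wait,W:car1-GO | queues: N=0 E=0 S=0 W=0

N: empty
E: empty
S: empty
W: empty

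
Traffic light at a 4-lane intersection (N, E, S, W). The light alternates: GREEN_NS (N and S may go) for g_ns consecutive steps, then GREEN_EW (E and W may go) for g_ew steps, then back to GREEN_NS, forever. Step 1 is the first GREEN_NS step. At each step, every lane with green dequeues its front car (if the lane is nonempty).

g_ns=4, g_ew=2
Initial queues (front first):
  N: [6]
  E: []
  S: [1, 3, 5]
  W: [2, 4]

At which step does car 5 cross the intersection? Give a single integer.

Step 1 [NS]: N:car6-GO,E:wait,S:car1-GO,W:wait | queues: N=0 E=0 S=2 W=2
Step 2 [NS]: N:empty,E:wait,S:car3-GO,W:wait | queues: N=0 E=0 S=1 W=2
Step 3 [NS]: N:empty,E:wait,S:car5-GO,W:wait | queues: N=0 E=0 S=0 W=2
Step 4 [NS]: N:empty,E:wait,S:empty,W:wait | queues: N=0 E=0 S=0 W=2
Step 5 [EW]: N:wait,E:empty,S:wait,W:car2-GO | queues: N=0 E=0 S=0 W=1
Step 6 [EW]: N:wait,E:empty,S:wait,W:car4-GO | queues: N=0 E=0 S=0 W=0
Car 5 crosses at step 3

3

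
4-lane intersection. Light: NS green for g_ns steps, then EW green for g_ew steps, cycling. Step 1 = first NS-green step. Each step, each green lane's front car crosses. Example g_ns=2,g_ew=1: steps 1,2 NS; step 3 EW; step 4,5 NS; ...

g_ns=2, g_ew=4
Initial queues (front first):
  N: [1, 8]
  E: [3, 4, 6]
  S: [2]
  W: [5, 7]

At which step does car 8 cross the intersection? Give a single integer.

Step 1 [NS]: N:car1-GO,E:wait,S:car2-GO,W:wait | queues: N=1 E=3 S=0 W=2
Step 2 [NS]: N:car8-GO,E:wait,S:empty,W:wait | queues: N=0 E=3 S=0 W=2
Step 3 [EW]: N:wait,E:car3-GO,S:wait,W:car5-GO | queues: N=0 E=2 S=0 W=1
Step 4 [EW]: N:wait,E:car4-GO,S:wait,W:car7-GO | queues: N=0 E=1 S=0 W=0
Step 5 [EW]: N:wait,E:car6-GO,S:wait,W:empty | queues: N=0 E=0 S=0 W=0
Car 8 crosses at step 2

2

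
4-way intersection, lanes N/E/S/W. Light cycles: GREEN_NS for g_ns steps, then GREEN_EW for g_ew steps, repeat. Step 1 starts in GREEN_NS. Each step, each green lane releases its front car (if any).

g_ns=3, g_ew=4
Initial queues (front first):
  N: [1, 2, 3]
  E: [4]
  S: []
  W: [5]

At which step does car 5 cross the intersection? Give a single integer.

Step 1 [NS]: N:car1-GO,E:wait,S:empty,W:wait | queues: N=2 E=1 S=0 W=1
Step 2 [NS]: N:car2-GO,E:wait,S:empty,W:wait | queues: N=1 E=1 S=0 W=1
Step 3 [NS]: N:car3-GO,E:wait,S:empty,W:wait | queues: N=0 E=1 S=0 W=1
Step 4 [EW]: N:wait,E:car4-GO,S:wait,W:car5-GO | queues: N=0 E=0 S=0 W=0
Car 5 crosses at step 4

4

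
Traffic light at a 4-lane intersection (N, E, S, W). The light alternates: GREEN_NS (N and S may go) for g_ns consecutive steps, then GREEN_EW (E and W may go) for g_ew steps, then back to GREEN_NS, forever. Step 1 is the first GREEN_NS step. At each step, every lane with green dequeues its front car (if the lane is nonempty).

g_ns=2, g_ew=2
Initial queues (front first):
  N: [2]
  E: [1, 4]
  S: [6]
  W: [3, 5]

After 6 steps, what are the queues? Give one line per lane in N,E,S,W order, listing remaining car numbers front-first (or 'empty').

Step 1 [NS]: N:car2-GO,E:wait,S:car6-GO,W:wait | queues: N=0 E=2 S=0 W=2
Step 2 [NS]: N:empty,E:wait,S:empty,W:wait | queues: N=0 E=2 S=0 W=2
Step 3 [EW]: N:wait,E:car1-GO,S:wait,W:car3-GO | queues: N=0 E=1 S=0 W=1
Step 4 [EW]: N:wait,E:car4-GO,S:wait,W:car5-GO | queues: N=0 E=0 S=0 W=0

N: empty
E: empty
S: empty
W: empty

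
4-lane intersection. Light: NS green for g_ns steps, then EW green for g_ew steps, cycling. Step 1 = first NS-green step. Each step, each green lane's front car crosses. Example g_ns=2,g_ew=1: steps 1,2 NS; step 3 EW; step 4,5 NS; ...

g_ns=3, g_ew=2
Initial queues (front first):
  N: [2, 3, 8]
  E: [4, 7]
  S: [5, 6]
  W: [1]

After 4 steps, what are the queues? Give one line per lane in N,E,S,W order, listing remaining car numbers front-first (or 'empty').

Step 1 [NS]: N:car2-GO,E:wait,S:car5-GO,W:wait | queues: N=2 E=2 S=1 W=1
Step 2 [NS]: N:car3-GO,E:wait,S:car6-GO,W:wait | queues: N=1 E=2 S=0 W=1
Step 3 [NS]: N:car8-GO,E:wait,S:empty,W:wait | queues: N=0 E=2 S=0 W=1
Step 4 [EW]: N:wait,E:car4-GO,S:wait,W:car1-GO | queues: N=0 E=1 S=0 W=0

N: empty
E: 7
S: empty
W: empty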